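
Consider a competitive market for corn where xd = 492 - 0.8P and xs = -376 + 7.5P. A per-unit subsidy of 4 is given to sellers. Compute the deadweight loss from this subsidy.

Pre-subsidy: 492 - 0.8P = -376 + 7.5P gives P* = 8680/83, x* = 33892/83.
With the subsidy, sellers receive Ps = Pb + 4 for each unit, where Pb is the price buyers pay.
Supply in terms of Pb becomes xs = -376 + 7.5(Pb + 4) = -346 + 7.5Pb. Setting this equal to demand: 492 - 0.8Pb = -346 + 7.5Pb, so Pb = 8380/83.
Sellers receive Ps = 8380/83 + 4 = 8712/83; x' = 492 − 0.8·(8380/83) = 34132/83.
The subsidy expands output by 34132/83 − 33892/83 = 240/83 past the efficient level; on those units the gap between marginal cost and willingness to pay runs from 0 up to 4.
DWL = ½ × 4 × 240/83 = 480/83.

Deadweight loss = 480/83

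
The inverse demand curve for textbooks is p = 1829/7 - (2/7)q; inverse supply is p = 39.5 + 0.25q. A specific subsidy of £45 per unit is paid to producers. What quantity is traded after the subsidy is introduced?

q' = 498

Pre-subsidy: 1829/7 - (2/7)q = 39.5 + 0.25q gives q* = 414 and p* = 143.
With the subsidy, sellers receive ps = pb + 45 for each unit, where pb is the price buyers pay.
On the curves, pb = 1829/7 - (2/7)q and ps = 39.5 + 0.25q; the wedge ps − pb = 45 gives 39.5 + 0.25q − (1829/7 - (2/7)q) = 45, so q' = 498.
Then pb = 1829/7 − (2/7)·498 = 119 and ps = 39.5 + 0.25·498 = 164.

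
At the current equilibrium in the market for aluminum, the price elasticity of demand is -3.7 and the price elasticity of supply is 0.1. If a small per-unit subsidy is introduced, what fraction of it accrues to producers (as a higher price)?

For a small subsidy around the equilibrium, the benefit split depends on the relative slopes, which at a point are proportional to the elasticities.
Buyer share = εs/(εs + |εd|) = 0.1/(0.1 + 3.7) = 1/38; seller share = |εd|/(εs + |εd|) = 37/38.
So producers capture 37/38 of the subsidy.

Producer share = 37/38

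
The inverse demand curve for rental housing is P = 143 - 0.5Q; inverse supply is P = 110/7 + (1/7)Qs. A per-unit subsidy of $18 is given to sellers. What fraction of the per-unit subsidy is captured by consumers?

Consumer share = 7/9

Pre-subsidy: 143 - 0.5Q = 110/7 + (1/7)Q gives Q* = 198 and P* = 44.
With the subsidy, sellers receive Ps = Pb + 18 for each unit, where Pb is the price buyers pay.
On the curves, Pb = 143 - 0.5Q and Ps = 110/7 + (1/7)Q; the wedge Ps − Pb = 18 gives 110/7 + (1/7)Q − (143 - 0.5Q) = 18, so Q' = 226.
Then Pb = 143 − 0.5·226 = 30 and Ps = 110/7 + (1/7)·226 = 48.
Buyers' price falls by P* − Pb = 44 − 30 = 14; sellers' price rises by Ps − P* = 48 − 44 = 4.
So consumers capture 14/18 = 7/9 of each unit of subsidy.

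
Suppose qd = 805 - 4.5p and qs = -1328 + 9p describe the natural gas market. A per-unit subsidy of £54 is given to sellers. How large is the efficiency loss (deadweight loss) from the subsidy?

Deadweight loss = £4374

Pre-subsidy: 805 - 4.5p = -1328 + 9p gives p* = 158, q* = 94.
With the subsidy, sellers receive ps = pb + 54 for each unit, where pb is the price buyers pay.
Supply in terms of pb becomes qs = -1328 + 9(pb + 54) = -842 + 9pb. Setting this equal to demand: 805 - 4.5pb = -842 + 9pb, so pb = 122.
Sellers receive ps = 122 + 54 = 176; q' = 805 − 4.5·122 = 256.
The subsidy expands output by 256 − 94 = 162 past the efficient level; on those units the gap between marginal cost and willingness to pay runs from 0 up to 54.
DWL = ½ × 54 × 162 = 4374.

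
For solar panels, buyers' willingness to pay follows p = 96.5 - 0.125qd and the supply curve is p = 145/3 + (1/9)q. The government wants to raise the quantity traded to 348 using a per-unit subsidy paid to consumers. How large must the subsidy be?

Required subsidy s = 34 per unit

At q = 348, from the demand curve buyers pay pb = 96.5 − 0.125·348 = 53; from the supply curve sellers need ps = 145/3 + (1/9)·348 = 87.
The subsidy must fill the gap: s = ps − pb = 87 − 53 = 34.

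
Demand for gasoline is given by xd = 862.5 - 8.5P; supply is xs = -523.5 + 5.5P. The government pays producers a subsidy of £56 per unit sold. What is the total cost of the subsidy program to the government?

Government cost = £11648

Pre-subsidy: 862.5 - 8.5P = -523.5 + 5.5P gives P* = 99, x* = 21.
With the subsidy, sellers receive Ps = Pb + 56 for each unit, where Pb is the price buyers pay.
Supply in terms of Pb becomes xs = -523.5 + 5.5(Pb + 56) = -215.5 + 5.5Pb. Setting this equal to demand: 862.5 - 8.5Pb = -215.5 + 5.5Pb, so Pb = 77.
Sellers receive Ps = 77 + 56 = 133; x' = 862.5 − 8.5·77 = 208.
Government outlay = subsidy × quantity = 56 × 208 = 11648.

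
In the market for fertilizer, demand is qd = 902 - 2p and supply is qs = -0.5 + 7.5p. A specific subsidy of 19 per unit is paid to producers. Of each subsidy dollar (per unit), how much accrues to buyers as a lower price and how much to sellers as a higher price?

Buyers gain 15 per unit; sellers gain 4 per unit

Pre-subsidy: 902 - 2p = -0.5 + 7.5p gives p* = 95, q* = 712.
With the subsidy, sellers receive ps = pb + 19 for each unit, where pb is the price buyers pay.
Supply in terms of pb becomes qs = -0.5 + 7.5(pb + 19) = 142 + 7.5pb. Setting this equal to demand: 902 - 2pb = 142 + 7.5pb, so pb = 80.
Sellers receive ps = 80 + 19 = 99; q' = 902 − 2·80 = 742.
Buyers' price falls by p* − pb = 95 − 80 = 15; sellers' price rises by ps − p* = 99 − 95 = 4.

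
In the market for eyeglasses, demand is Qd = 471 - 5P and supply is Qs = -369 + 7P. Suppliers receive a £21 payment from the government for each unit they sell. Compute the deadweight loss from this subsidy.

Pre-subsidy: 471 - 5P = -369 + 7P gives P* = 70, Q* = 121.
With the subsidy, sellers receive Ps = Pb + 21 for each unit, where Pb is the price buyers pay.
Supply in terms of Pb becomes Qs = -369 + 7(Pb + 21) = -222 + 7Pb. Setting this equal to demand: 471 - 5Pb = -222 + 7Pb, so Pb = 57.75.
Sellers receive Ps = 57.75 + 21 = 78.75; Q' = 471 − 5·57.75 = 182.25.
The subsidy expands output by 182.25 − 121 = 61.25 past the efficient level; on those units the gap between marginal cost and willingness to pay runs from 0 up to 21.
DWL = ½ × 21 × 61.25 = 643.125.

Deadweight loss = £643.125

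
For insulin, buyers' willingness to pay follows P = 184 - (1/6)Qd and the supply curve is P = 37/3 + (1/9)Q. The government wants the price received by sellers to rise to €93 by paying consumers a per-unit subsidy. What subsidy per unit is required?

Required subsidy s = €30 per unit

At a seller price of 93, quantity supplied is -111 + 9·93 = 726.
Buyers absorb 726 only when they pay Pb = 184 − (1/6)·726 = 63.
s = Ps − Pb = 93 − 63 = 30.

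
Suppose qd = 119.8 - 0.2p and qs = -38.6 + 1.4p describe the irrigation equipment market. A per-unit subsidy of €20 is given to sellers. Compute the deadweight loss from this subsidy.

Deadweight loss = €35

Pre-subsidy: 119.8 - 0.2p = -38.6 + 1.4p gives p* = 99, q* = 100.
With the subsidy, sellers receive ps = pb + 20 for each unit, where pb is the price buyers pay.
Supply in terms of pb becomes qs = -38.6 + 1.4(pb + 20) = -10.6 + 1.4pb. Setting this equal to demand: 119.8 - 0.2pb = -10.6 + 1.4pb, so pb = 81.5.
Sellers receive ps = 81.5 + 20 = 101.5; q' = 119.8 − 0.2·81.5 = 103.5.
The subsidy expands output by 103.5 − 100 = 3.5 past the efficient level; on those units the gap between marginal cost and willingness to pay runs from 0 up to 20.
DWL = ½ × 20 × 3.5 = 35.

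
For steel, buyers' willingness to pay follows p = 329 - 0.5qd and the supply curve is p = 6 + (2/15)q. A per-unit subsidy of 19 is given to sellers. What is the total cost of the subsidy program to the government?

Pre-subsidy: 329 - 0.5q = 6 + (2/15)q gives q* = 510 and p* = 74.
With the subsidy, sellers receive ps = pb + 19 for each unit, where pb is the price buyers pay.
On the curves, pb = 329 - 0.5q and ps = 6 + (2/15)q; the wedge ps − pb = 19 gives 6 + (2/15)q − (329 - 0.5q) = 19, so q' = 540.
Then pb = 329 − 0.5·540 = 59 and ps = 6 + (2/15)·540 = 78.
Government outlay = subsidy × quantity = 19 × 540 = 10260.

Government cost = 10260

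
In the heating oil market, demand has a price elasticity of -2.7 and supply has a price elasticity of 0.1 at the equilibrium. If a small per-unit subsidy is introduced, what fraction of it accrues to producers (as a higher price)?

For a small subsidy around the equilibrium, the benefit split depends on the relative slopes, which at a point are proportional to the elasticities.
Buyer share = εs/(εs + |εd|) = 0.1/(0.1 + 2.7) = 1/28; seller share = |εd|/(εs + |εd|) = 27/28.
So producers capture 27/28 of the subsidy.

Producer share = 27/28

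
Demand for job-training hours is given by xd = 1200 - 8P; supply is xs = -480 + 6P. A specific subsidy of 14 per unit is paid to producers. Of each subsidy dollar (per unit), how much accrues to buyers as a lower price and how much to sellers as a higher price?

Buyers gain 6 per unit; sellers gain 8 per unit

Pre-subsidy: 1200 - 8P = -480 + 6P gives P* = 120, x* = 240.
With the subsidy, sellers receive Ps = Pb + 14 for each unit, where Pb is the price buyers pay.
Supply in terms of Pb becomes xs = -480 + 6(Pb + 14) = -396 + 6Pb. Setting this equal to demand: 1200 - 8Pb = -396 + 6Pb, so Pb = 114.
Sellers receive Ps = 114 + 14 = 128; x' = 1200 − 8·114 = 288.
Buyers' price falls by P* − Pb = 120 − 114 = 6; sellers' price rises by Ps − P* = 128 − 120 = 8.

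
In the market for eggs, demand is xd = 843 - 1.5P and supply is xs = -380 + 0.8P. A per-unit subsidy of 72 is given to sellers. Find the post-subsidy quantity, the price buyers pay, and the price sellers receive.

Pre-subsidy: 843 - 1.5P = -380 + 0.8P gives P* = 12230/23, x* = 1044/23.
With the subsidy, sellers receive Ps = Pb + 72 for each unit, where Pb is the price buyers pay.
Supply in terms of Pb becomes xs = -380 + 0.8(Pb + 72) = -322.4 + 0.8Pb. Setting this equal to demand: 843 - 1.5Pb = -322.4 + 0.8Pb, so Pb = 11654/23.
Sellers receive Ps = 11654/23 + 72 = 13310/23; x' = 843 − 1.5·(11654/23) = 1908/23.

x' = 1908/23; buyers pay 11654/23; sellers receive 13310/23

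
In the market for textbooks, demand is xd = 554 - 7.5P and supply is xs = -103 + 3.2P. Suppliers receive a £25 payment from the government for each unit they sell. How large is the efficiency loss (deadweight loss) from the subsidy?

Deadweight loss = 75000/107

Pre-subsidy: 554 - 7.5P = -103 + 3.2P gives P* = 6570/107, x* = 10003/107.
With the subsidy, sellers receive Ps = Pb + 25 for each unit, where Pb is the price buyers pay.
Supply in terms of Pb becomes xs = -103 + 3.2(Pb + 25) = -23 + 3.2Pb. Setting this equal to demand: 554 - 7.5Pb = -23 + 3.2Pb, so Pb = 5770/107.
Sellers receive Ps = 5770/107 + 25 = 8445/107; x' = 554 − 7.5·(5770/107) = 16003/107.
The subsidy expands output by 16003/107 − 10003/107 = 6000/107 past the efficient level; on those units the gap between marginal cost and willingness to pay runs from 0 up to 25.
DWL = ½ × 25 × 6000/107 = 75000/107.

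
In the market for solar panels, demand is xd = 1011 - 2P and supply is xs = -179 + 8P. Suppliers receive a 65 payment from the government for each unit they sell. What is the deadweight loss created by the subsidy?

Pre-subsidy: 1011 - 2P = -179 + 8P gives P* = 119, x* = 773.
With the subsidy, sellers receive Ps = Pb + 65 for each unit, where Pb is the price buyers pay.
Supply in terms of Pb becomes xs = -179 + 8(Pb + 65) = 341 + 8Pb. Setting this equal to demand: 1011 - 2Pb = 341 + 8Pb, so Pb = 67.
Sellers receive Ps = 67 + 65 = 132; x' = 1011 − 2·67 = 877.
The subsidy expands output by 877 − 773 = 104 past the efficient level; on those units the gap between marginal cost and willingness to pay runs from 0 up to 65.
DWL = ½ × 65 × 104 = 3380.

Deadweight loss = 3380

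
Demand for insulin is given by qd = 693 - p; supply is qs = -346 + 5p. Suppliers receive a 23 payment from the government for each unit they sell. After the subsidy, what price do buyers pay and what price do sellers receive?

Buyers pay 154; sellers receive 177

Pre-subsidy: 693 - p = -346 + 5p gives p* = 1039/6, q* = 3119/6.
With the subsidy, sellers receive ps = pb + 23 for each unit, where pb is the price buyers pay.
Supply in terms of pb becomes qs = -346 + 5(pb + 23) = -231 + 5pb. Setting this equal to demand: 693 - pb = -231 + 5pb, so pb = 154.
Sellers receive ps = 154 + 23 = 177; q' = 693 − 1·154 = 539.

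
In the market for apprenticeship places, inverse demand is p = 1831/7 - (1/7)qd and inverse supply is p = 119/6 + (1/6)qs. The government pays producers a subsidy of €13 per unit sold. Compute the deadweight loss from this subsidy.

Deadweight loss = €273

Pre-subsidy: 1831/7 - (1/7)q = 119/6 + (1/6)q gives q* = 781 and p* = 150.
With the subsidy, sellers receive ps = pb + 13 for each unit, where pb is the price buyers pay.
On the curves, pb = 1831/7 - (1/7)q and ps = 119/6 + (1/6)q; the wedge ps − pb = 13 gives 119/6 + (1/6)q − (1831/7 - (1/7)q) = 13, so q' = 823.
Then pb = 1831/7 − (1/7)·823 = 144 and ps = 119/6 + (1/6)·823 = 157.
The subsidy expands output by 823 − 781 = 42 past the efficient level; on those units the gap between marginal cost and willingness to pay runs from 0 up to 13.
DWL = ½ × 13 × 42 = 273.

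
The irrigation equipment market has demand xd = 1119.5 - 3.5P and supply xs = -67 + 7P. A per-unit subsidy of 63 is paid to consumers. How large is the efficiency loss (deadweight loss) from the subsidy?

Deadweight loss = 4630.5

Pre-subsidy: 1119.5 - 3.5P = -67 + 7P gives P* = 113, x* = 724.
With the rebate, buyers effectively pay Pb = Ps − 63, where Ps is the price sellers receive.
Demand in terms of Ps becomes xd = 1119.5 − 3.5(Ps − 63) = 1340 - 3.5Ps. Setting this equal to supply: 1340 - 3.5Ps = -67 + 7Ps, so Ps = 134.
Buyers pay Pb = 134 − 63 = 71; x' = -67 + 7·134 = 871.
The subsidy expands output by 871 − 724 = 147 past the efficient level; on those units the gap between marginal cost and willingness to pay runs from 0 up to 63.
DWL = ½ × 63 × 147 = 4630.5.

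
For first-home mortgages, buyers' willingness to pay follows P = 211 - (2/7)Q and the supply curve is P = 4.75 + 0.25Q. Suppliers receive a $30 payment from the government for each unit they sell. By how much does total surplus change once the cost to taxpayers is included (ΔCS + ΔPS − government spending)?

Pre-subsidy: 211 - (2/7)Q = 4.75 + 0.25Q gives Q* = 385 and P* = 101.
With the subsidy, sellers receive Ps = Pb + 30 for each unit, where Pb is the price buyers pay.
On the curves, Pb = 211 - (2/7)Q and Ps = 4.75 + 0.25Q; the wedge Ps − Pb = 30 gives 4.75 + 0.25Q − (211 - (2/7)Q) = 30, so Q' = 441.
Then Pb = 211 − (2/7)·441 = 85 and Ps = 4.75 + 0.25·441 = 115.
ΔCS = ½(385 + 441)(101 − 85) = 6608; ΔPS = ½(385 + 441)(115 − 101) = 5782.
Government spending = 30 × 441 = 13230.
Net change = 6608 + 5782 − 13230 = -840. The loss equals the DWL triangle ½·30·56.

Net change in total surplus = -$840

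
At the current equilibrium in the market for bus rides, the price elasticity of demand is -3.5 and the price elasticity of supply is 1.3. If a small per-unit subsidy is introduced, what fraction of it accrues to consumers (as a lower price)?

Consumer share = 13/48

For a small subsidy around the equilibrium, the benefit split depends on the relative slopes, which at a point are proportional to the elasticities.
Buyer share = εs/(εs + |εd|) = 1.3/(1.3 + 3.5) = 13/48; seller share = |εd|/(εs + |εd|) = 35/48.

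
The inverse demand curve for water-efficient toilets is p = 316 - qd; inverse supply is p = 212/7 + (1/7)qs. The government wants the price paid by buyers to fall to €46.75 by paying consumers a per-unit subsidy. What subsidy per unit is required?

Required subsidy s = €22 per unit

At a buyer price of 46.75, quantity demanded is 316 − 1·46.75 = 269.25.
Sellers supply 269.25 only when they receive ps = 212/7 + (1/7)·269.25 = 68.75.
s = ps − pb = 68.75 − 46.75 = 22.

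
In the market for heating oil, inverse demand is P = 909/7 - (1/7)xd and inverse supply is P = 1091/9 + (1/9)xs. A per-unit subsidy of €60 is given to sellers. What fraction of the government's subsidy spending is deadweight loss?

DWL / government spending = 945/2162

Pre-subsidy: 909/7 - (1/7)x = 1091/9 + (1/9)x gives x* = 34 and P* = 125.
With the subsidy, sellers receive Ps = Pb + 60 for each unit, where Pb is the price buyers pay.
On the curves, Pb = 909/7 - (1/7)x and Ps = 1091/9 + (1/9)x; the wedge Ps − Pb = 60 gives 1091/9 + (1/9)x − (909/7 - (1/7)x) = 60, so x' = 270.25.
Then Pb = 909/7 − (1/7)·270.25 = 91.25 and Ps = 1091/9 + (1/9)·270.25 = 151.25.
ΔCS = ½(34 + 270.25)(125 − 91.25) = 5134.21875; ΔPS = ½(34 + 270.25)(151.25 − 125) = 3993.28125.
Government spending = 60 × 270.25 = 16215.
DWL = ½ × 60 × (270.25 − 34) = 7087.5; fraction = 7087.5 / 16215 = 945/2162.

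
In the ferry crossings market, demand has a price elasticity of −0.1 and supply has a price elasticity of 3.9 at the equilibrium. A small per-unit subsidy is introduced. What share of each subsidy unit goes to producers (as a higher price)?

For a small subsidy around the equilibrium, the benefit split depends on the relative slopes, which at a point are proportional to the elasticities.
Buyer share = εs/(εs + |εd|) = 3.9/(3.9 + 0.1) = 0.975; seller share = |εd|/(εs + |εd|) = 0.025.
So producers capture 0.025 of the subsidy.

Producer share = 0.025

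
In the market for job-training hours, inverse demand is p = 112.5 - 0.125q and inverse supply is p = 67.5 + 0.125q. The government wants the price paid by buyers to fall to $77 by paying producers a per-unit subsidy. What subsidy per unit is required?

At a buyer price of 77, quantity demanded is 900 − 8·77 = 284.
Sellers supply 284 only when they receive ps = 67.5 + 0.125·284 = 103.
s = ps − pb = 103 − 77 = 26.

Required subsidy s = $26 per unit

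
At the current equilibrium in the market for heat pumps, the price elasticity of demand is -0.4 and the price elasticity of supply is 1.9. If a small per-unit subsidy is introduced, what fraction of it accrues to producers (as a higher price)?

Producer share = 4/23

For a small subsidy around the equilibrium, the benefit split depends on the relative slopes, which at a point are proportional to the elasticities.
Buyer share = εs/(εs + |εd|) = 1.9/(1.9 + 0.4) = 19/23; seller share = |εd|/(εs + |εd|) = 4/23.
So producers capture 4/23 of the subsidy.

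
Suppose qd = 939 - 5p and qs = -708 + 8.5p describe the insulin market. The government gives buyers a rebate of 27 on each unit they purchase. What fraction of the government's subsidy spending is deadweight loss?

DWL / government spending = 85/828

Pre-subsidy: 939 - 5p = -708 + 8.5p gives p* = 122, q* = 329.
With the rebate, buyers effectively pay pb = ps − 27, where ps is the price sellers receive.
Demand in terms of ps becomes qd = 939 − 5(ps − 27) = 1074 - 5ps. Setting this equal to supply: 1074 - 5ps = -708 + 8.5ps, so ps = 132.
Buyers pay pb = 132 − 27 = 105; q' = -708 + 8.5·132 = 414.
ΔCS = ½(329 + 414)(122 − 105) = 6315.5; ΔPS = ½(329 + 414)(132 − 122) = 3715.
Government spending = 27 × 414 = 11178.
DWL = ½ × 27 × (414 − 329) = 1147.5; fraction = 1147.5 / 11178 = 85/828.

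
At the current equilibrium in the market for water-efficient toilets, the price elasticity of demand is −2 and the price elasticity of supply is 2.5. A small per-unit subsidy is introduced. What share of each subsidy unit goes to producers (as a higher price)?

For a small subsidy around the equilibrium, the benefit split depends on the relative slopes, which at a point are proportional to the elasticities.
Buyer share = εs/(εs + |εd|) = 2.5/(2.5 + 2) = 5/9; seller share = |εd|/(εs + |εd|) = 4/9.
So producers capture 4/9 of the subsidy.

Producer share = 4/9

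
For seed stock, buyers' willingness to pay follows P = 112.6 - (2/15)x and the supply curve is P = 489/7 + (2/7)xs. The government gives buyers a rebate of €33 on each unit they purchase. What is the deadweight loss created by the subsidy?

Pre-subsidy: 112.6 - (2/15)x = 489/7 + (2/7)x gives x* = 102 and P* = 99.
With the rebate, buyers effectively pay Pb = Ps − 33, where Ps is the price sellers receive.
On the curves, Pb = 112.6 - (2/15)x and Ps = 489/7 + (2/7)x; the wedge Ps − Pb = 33 gives 489/7 + (2/7)x − (112.6 - (2/15)x) = 33, so x' = 180.75.
Then Pb = 112.6 − (2/15)·180.75 = 88.5 and Ps = 489/7 + (2/7)·180.75 = 121.5.
The subsidy expands output by 180.75 − 102 = 78.75 past the efficient level; on those units the gap between marginal cost and willingness to pay runs from 0 up to 33.
DWL = ½ × 33 × 78.75 = 1299.375.

Deadweight loss = €1299.375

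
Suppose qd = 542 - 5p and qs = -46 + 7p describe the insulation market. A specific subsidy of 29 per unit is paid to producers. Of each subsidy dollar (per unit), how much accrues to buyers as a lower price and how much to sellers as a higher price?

Buyers gain 203/12 per unit; sellers gain 145/12 per unit

Pre-subsidy: 542 - 5p = -46 + 7p gives p* = 49, q* = 297.
With the subsidy, sellers receive ps = pb + 29 for each unit, where pb is the price buyers pay.
Supply in terms of pb becomes qs = -46 + 7(pb + 29) = 157 + 7pb. Setting this equal to demand: 542 - 5pb = 157 + 7pb, so pb = 385/12.
Sellers receive ps = 385/12 + 29 = 733/12; q' = 542 − 5·(385/12) = 4579/12.
Buyers' price falls by p* − pb = 49 − 385/12 = 203/12; sellers' price rises by ps − p* = 733/12 − 49 = 145/12.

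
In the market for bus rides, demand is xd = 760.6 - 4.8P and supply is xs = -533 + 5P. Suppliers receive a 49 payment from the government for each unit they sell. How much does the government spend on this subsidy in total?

Government cost = 12103

Pre-subsidy: 760.6 - 4.8P = -533 + 5P gives P* = 132, x* = 127.
With the subsidy, sellers receive Ps = Pb + 49 for each unit, where Pb is the price buyers pay.
Supply in terms of Pb becomes xs = -533 + 5(Pb + 49) = -288 + 5Pb. Setting this equal to demand: 760.6 - 4.8Pb = -288 + 5Pb, so Pb = 107.
Sellers receive Ps = 107 + 49 = 156; x' = 760.6 − 4.8·107 = 247.
Government outlay = subsidy × quantity = 49 × 247 = 12103.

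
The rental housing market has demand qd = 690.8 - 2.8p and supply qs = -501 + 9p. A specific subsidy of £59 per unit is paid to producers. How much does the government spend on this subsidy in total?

Government cost = £31506

Pre-subsidy: 690.8 - 2.8p = -501 + 9p gives p* = 101, q* = 408.
With the subsidy, sellers receive ps = pb + 59 for each unit, where pb is the price buyers pay.
Supply in terms of pb becomes qs = -501 + 9(pb + 59) = 30 + 9pb. Setting this equal to demand: 690.8 - 2.8pb = 30 + 9pb, so pb = 56.
Sellers receive ps = 56 + 59 = 115; q' = 690.8 − 2.8·56 = 534.
Government outlay = subsidy × quantity = 59 × 534 = 31506.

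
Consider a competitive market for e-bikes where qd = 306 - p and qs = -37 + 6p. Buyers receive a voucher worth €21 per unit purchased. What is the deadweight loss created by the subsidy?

Pre-subsidy: 306 - p = -37 + 6p gives p* = 49, q* = 257.
With the rebate, buyers effectively pay pb = ps − 21, where ps is the price sellers receive.
Demand in terms of ps becomes qd = 306 − 1(ps − 21) = 327 - ps. Setting this equal to supply: 327 - ps = -37 + 6ps, so ps = 52.
Buyers pay pb = 52 − 21 = 31; q' = -37 + 6·52 = 275.
The subsidy expands output by 275 − 257 = 18 past the efficient level; on those units the gap between marginal cost and willingness to pay runs from 0 up to 21.
DWL = ½ × 21 × 18 = 189.

Deadweight loss = €189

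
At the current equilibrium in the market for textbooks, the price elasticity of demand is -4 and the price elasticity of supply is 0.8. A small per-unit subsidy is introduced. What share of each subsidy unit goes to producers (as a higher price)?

For a small subsidy around the equilibrium, the benefit split depends on the relative slopes, which at a point are proportional to the elasticities.
Buyer share = εs/(εs + |εd|) = 0.8/(0.8 + 4) = 1/6; seller share = |εd|/(εs + |εd|) = 5/6.
So producers capture 5/6 of the subsidy.

Producer share = 5/6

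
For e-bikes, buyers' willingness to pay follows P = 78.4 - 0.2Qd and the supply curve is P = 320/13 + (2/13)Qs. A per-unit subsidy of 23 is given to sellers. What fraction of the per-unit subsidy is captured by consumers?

Consumer share = 13/23

Pre-subsidy: 78.4 - 0.2Q = 320/13 + (2/13)Q gives Q* = 152 and P* = 48.
With the subsidy, sellers receive Ps = Pb + 23 for each unit, where Pb is the price buyers pay.
On the curves, Pb = 78.4 - 0.2Q and Ps = 320/13 + (2/13)Q; the wedge Ps − Pb = 23 gives 320/13 + (2/13)Q − (78.4 - 0.2Q) = 23, so Q' = 217.
Then Pb = 78.4 − 0.2·217 = 35 and Ps = 320/13 + (2/13)·217 = 58.
Buyers' price falls by P* − Pb = 48 − 35 = 13; sellers' price rises by Ps − P* = 58 − 48 = 10.
So consumers capture 13/23 = 13/23 of each unit of subsidy.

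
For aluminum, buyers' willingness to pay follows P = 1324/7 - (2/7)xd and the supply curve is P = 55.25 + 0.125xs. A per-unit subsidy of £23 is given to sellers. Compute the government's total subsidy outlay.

Government cost = £8786

Pre-subsidy: 1324/7 - (2/7)x = 55.25 + 0.125x gives x* = 326 and P* = 96.
With the subsidy, sellers receive Ps = Pb + 23 for each unit, where Pb is the price buyers pay.
On the curves, Pb = 1324/7 - (2/7)x and Ps = 55.25 + 0.125x; the wedge Ps − Pb = 23 gives 55.25 + 0.125x − (1324/7 - (2/7)x) = 23, so x' = 382.
Then Pb = 1324/7 − (2/7)·382 = 80 and Ps = 55.25 + 0.125·382 = 103.
Government outlay = subsidy × quantity = 23 × 382 = 8786.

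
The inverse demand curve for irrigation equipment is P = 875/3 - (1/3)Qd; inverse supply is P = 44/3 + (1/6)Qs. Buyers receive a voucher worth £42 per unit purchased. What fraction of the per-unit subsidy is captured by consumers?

Pre-subsidy: 875/3 - (1/3)Q = 44/3 + (1/6)Q gives Q* = 554 and P* = 107.
With the rebate, buyers effectively pay Pb = Ps − 42, where Ps is the price sellers receive.
On the curves, Pb = 875/3 - (1/3)Q and Ps = 44/3 + (1/6)Q; the wedge Ps − Pb = 42 gives 44/3 + (1/6)Q − (875/3 - (1/3)Q) = 42, so Q' = 638.
Then Pb = 875/3 − (1/3)·638 = 79 and Ps = 44/3 + (1/6)·638 = 121.
Buyers' price falls by P* − Pb = 107 − 79 = 28; sellers' price rises by Ps − P* = 121 − 107 = 14.
So consumers capture 28/42 = 2/3 of each unit of subsidy.

Consumer share = 2/3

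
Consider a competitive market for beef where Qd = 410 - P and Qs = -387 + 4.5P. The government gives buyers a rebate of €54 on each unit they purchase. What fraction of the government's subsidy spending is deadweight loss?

DWL / government spending = 1/14

Pre-subsidy: 410 - P = -387 + 4.5P gives P* = 1594/11, Q* = 2916/11.
With the rebate, buyers effectively pay Pb = Ps − 54, where Ps is the price sellers receive.
Demand in terms of Ps becomes Qd = 410 − 1(Ps − 54) = 464 - Ps. Setting this equal to supply: 464 - Ps = -387 + 4.5Ps, so Ps = 1702/11.
Buyers pay Pb = 1702/11 − 54 = 1108/11; Q' = -387 + 4.5·(1702/11) = 3402/11.
ΔCS = ½(2916/11 + 3402/11)(1594/11 − 1108/11) = 1535274/121; ΔPS = ½(2916/11 + 3402/11)(1702/11 − 1594/11) = 341172/121.
Government spending = 54 × 3402/11 = 183708/11.
DWL = ½ × 54 × (3402/11 − 2916/11) = 13122/11; fraction = (13122/11) / (183708/11) = 1/14.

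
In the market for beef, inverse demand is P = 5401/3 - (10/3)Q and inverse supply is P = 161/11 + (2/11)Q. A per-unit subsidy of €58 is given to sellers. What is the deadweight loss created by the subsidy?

Pre-subsidy: 5401/3 - (10/3)Q = 161/11 + (2/11)Q gives Q* = 508 and P* = 107.
With the subsidy, sellers receive Ps = Pb + 58 for each unit, where Pb is the price buyers pay.
On the curves, Pb = 5401/3 - (10/3)Q and Ps = 161/11 + (2/11)Q; the wedge Ps − Pb = 58 gives 161/11 + (2/11)Q − (5401/3 - (10/3)Q) = 58, so Q' = 524.5.
Then Pb = 5401/3 − (10/3)·524.5 = 52 and Ps = 161/11 + (2/11)·524.5 = 110.
The subsidy expands output by 524.5 − 508 = 16.5 past the efficient level; on those units the gap between marginal cost and willingness to pay runs from 0 up to 58.
DWL = ½ × 58 × 16.5 = 478.5.

Deadweight loss = €478.5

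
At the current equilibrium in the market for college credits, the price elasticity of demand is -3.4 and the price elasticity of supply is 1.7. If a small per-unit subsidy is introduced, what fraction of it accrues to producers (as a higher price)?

For a small subsidy around the equilibrium, the benefit split depends on the relative slopes, which at a point are proportional to the elasticities.
Buyer share = εs/(εs + |εd|) = 1.7/(1.7 + 3.4) = 1/3; seller share = |εd|/(εs + |εd|) = 2/3.
So producers capture 2/3 of the subsidy.

Producer share = 2/3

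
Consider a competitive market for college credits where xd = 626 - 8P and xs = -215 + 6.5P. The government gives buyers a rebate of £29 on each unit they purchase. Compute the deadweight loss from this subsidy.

Pre-subsidy: 626 - 8P = -215 + 6.5P gives P* = 58, x* = 162.
With the rebate, buyers effectively pay Pb = Ps − 29, where Ps is the price sellers receive.
Demand in terms of Ps becomes xd = 626 − 8(Ps − 29) = 858 - 8Ps. Setting this equal to supply: 858 - 8Ps = -215 + 6.5Ps, so Ps = 74.
Buyers pay Pb = 74 − 29 = 45; x' = -215 + 6.5·74 = 266.
The subsidy expands output by 266 − 162 = 104 past the efficient level; on those units the gap between marginal cost and willingness to pay runs from 0 up to 29.
DWL = ½ × 29 × 104 = 1508.

Deadweight loss = £1508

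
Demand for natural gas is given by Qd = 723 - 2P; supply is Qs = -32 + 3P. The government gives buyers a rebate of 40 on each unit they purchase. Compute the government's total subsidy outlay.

Government cost = 18760

Pre-subsidy: 723 - 2P = -32 + 3P gives P* = 151, Q* = 421.
With the rebate, buyers effectively pay Pb = Ps − 40, where Ps is the price sellers receive.
Demand in terms of Ps becomes Qd = 723 − 2(Ps − 40) = 803 - 2Ps. Setting this equal to supply: 803 - 2Ps = -32 + 3Ps, so Ps = 167.
Buyers pay Pb = 167 − 40 = 127; Q' = -32 + 3·167 = 469.
Government outlay = subsidy × quantity = 40 × 469 = 18760.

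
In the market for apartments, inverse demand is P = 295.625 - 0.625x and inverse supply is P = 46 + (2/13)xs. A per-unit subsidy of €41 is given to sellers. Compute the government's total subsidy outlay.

Pre-subsidy: 295.625 - 0.625x = 46 + (2/13)x gives x* = 25961/81 and P* = 7720/81.
With the subsidy, sellers receive Ps = Pb + 41 for each unit, where Pb is the price buyers pay.
On the curves, Pb = 295.625 - 0.625x and Ps = 46 + (2/13)x; the wedge Ps − Pb = 41 gives 46 + (2/13)x − (295.625 - 0.625x) = 41, so x' = 10075/27.
Then Pb = 295.625 − 0.625·(10075/27) = 1685/27 and Ps = 46 + (2/13)·(10075/27) = 2792/27.
Government outlay = subsidy × quantity = 41 × 10075/27 = 413075/27.

Government cost = 413075/27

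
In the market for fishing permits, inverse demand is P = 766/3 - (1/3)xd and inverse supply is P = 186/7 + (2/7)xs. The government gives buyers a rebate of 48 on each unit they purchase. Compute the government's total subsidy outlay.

Government cost = 278976/13

Pre-subsidy: 766/3 - (1/3)x = 186/7 + (2/7)x gives x* = 4804/13 and P* = 1718/13.
With the rebate, buyers effectively pay Pb = Ps − 48, where Ps is the price sellers receive.
On the curves, Pb = 766/3 - (1/3)x and Ps = 186/7 + (2/7)x; the wedge Ps − Pb = 48 gives 186/7 + (2/7)x − (766/3 - (1/3)x) = 48, so x' = 5812/13.
Then Pb = 766/3 − (1/3)·(5812/13) = 1382/13 and Ps = 186/7 + (2/7)·(5812/13) = 2006/13.
Government outlay = subsidy × quantity = 48 × 5812/13 = 278976/13.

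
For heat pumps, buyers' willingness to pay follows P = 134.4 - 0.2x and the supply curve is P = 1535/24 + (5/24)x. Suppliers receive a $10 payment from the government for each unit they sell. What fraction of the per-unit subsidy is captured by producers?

Pre-subsidy: 134.4 - 0.2x = 1535/24 + (5/24)x gives x* = 8453/49 and P* = 4895/49.
With the subsidy, sellers receive Ps = Pb + 10 for each unit, where Pb is the price buyers pay.
On the curves, Pb = 134.4 - 0.2x and Ps = 1535/24 + (5/24)x; the wedge Ps − Pb = 10 gives 1535/24 + (5/24)x − (134.4 - 0.2x) = 10, so x' = 197.
Then Pb = 134.4 − 0.2·197 = 95 and Ps = 1535/24 + (5/24)·197 = 105.
Buyers' price falls by P* − Pb = 4895/49 − 95 = 240/49; sellers' price rises by Ps − P* = 105 − 4895/49 = 250/49.
So producers capture (250/49)/10 = 25/49 of each unit of subsidy.

Producer share = 25/49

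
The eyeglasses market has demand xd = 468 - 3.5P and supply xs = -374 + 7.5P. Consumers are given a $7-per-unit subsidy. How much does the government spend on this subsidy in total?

Pre-subsidy: 468 - 3.5P = -374 + 7.5P gives P* = 842/11, x* = 2201/11.
With the rebate, buyers effectively pay Pb = Ps − 7, where Ps is the price sellers receive.
Demand in terms of Ps becomes xd = 468 − 3.5(Ps − 7) = 492.5 - 3.5Ps. Setting this equal to supply: 492.5 - 3.5Ps = -374 + 7.5Ps, so Ps = 1733/22.
Buyers pay Pb = 1733/22 − 7 = 1579/22; x' = -374 + 7.5·(1733/22) = 9539/44.
Government outlay = subsidy × quantity = 7 × 9539/44 = 66773/44.

Government cost = 66773/44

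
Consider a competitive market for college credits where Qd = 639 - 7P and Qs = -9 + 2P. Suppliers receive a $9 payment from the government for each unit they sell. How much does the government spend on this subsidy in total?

Pre-subsidy: 639 - 7P = -9 + 2P gives P* = 72, Q* = 135.
With the subsidy, sellers receive Ps = Pb + 9 for each unit, where Pb is the price buyers pay.
Supply in terms of Pb becomes Qs = -9 + 2(Pb + 9) = 9 + 2Pb. Setting this equal to demand: 639 - 7Pb = 9 + 2Pb, so Pb = 70.
Sellers receive Ps = 70 + 9 = 79; Q' = 639 − 7·70 = 149.
Government outlay = subsidy × quantity = 9 × 149 = 1341.

Government cost = $1341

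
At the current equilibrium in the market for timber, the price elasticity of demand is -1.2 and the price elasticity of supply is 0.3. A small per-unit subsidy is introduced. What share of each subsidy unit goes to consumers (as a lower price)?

For a small subsidy around the equilibrium, the benefit split depends on the relative slopes, which at a point are proportional to the elasticities.
Buyer share = εs/(εs + |εd|) = 0.3/(0.3 + 1.2) = 0.2; seller share = |εd|/(εs + |εd|) = 0.8.

Consumer share = 0.2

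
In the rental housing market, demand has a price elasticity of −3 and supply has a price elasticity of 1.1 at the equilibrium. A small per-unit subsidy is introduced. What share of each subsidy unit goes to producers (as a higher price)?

Producer share = 30/41

For a small subsidy around the equilibrium, the benefit split depends on the relative slopes, which at a point are proportional to the elasticities.
Buyer share = εs/(εs + |εd|) = 1.1/(1.1 + 3) = 11/41; seller share = |εd|/(εs + |εd|) = 30/41.
So producers capture 30/41 of the subsidy.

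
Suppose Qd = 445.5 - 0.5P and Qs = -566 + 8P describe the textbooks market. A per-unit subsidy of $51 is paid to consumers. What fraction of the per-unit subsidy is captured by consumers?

Consumer share = 16/17

Pre-subsidy: 445.5 - 0.5P = -566 + 8P gives P* = 119, Q* = 386.
With the rebate, buyers effectively pay Pb = Ps − 51, where Ps is the price sellers receive.
Demand in terms of Ps becomes Qd = 445.5 − 0.5(Ps − 51) = 471 - 0.5Ps. Setting this equal to supply: 471 - 0.5Ps = -566 + 8Ps, so Ps = 122.
Buyers pay Pb = 122 − 51 = 71; Q' = -566 + 8·122 = 410.
Buyers' price falls by P* − Pb = 119 − 71 = 48; sellers' price rises by Ps − P* = 122 − 119 = 3.
So consumers capture 48/51 = 16/17 of each unit of subsidy.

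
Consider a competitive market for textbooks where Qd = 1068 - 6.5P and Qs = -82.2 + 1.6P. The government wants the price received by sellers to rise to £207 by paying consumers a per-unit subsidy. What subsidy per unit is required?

At a seller price of 207, quantity supplied is -82.2 + 1.6·207 = 249.
Buyers absorb 249 only when they pay Pb with 1068 − 6.5·Pb = 249, i.e. Pb = 126.
s = Ps − Pb = 207 − 126 = 81.

Required subsidy s = £81 per unit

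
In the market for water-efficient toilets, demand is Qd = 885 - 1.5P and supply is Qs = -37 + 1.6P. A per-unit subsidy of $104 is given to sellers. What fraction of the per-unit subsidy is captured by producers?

Pre-subsidy: 885 - 1.5P = -37 + 1.6P gives P* = 9220/31, Q* = 13605/31.
With the subsidy, sellers receive Ps = Pb + 104 for each unit, where Pb is the price buyers pay.
Supply in terms of Pb becomes Qs = -37 + 1.6(Pb + 104) = 129.4 + 1.6Pb. Setting this equal to demand: 885 - 1.5Pb = 129.4 + 1.6Pb, so Pb = 7556/31.
Sellers receive Ps = 7556/31 + 104 = 10780/31; Q' = 885 − 1.5·(7556/31) = 16101/31.
Buyers' price falls by P* − Pb = 9220/31 − 7556/31 = 1664/31; sellers' price rises by Ps − P* = 10780/31 − 9220/31 = 1560/31.
So producers capture (1560/31)/104 = 15/31 of each unit of subsidy.

Producer share = 15/31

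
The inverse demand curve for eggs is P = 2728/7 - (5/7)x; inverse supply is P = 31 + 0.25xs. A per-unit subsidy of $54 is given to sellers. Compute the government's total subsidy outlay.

Pre-subsidy: 2728/7 - (5/7)x = 31 + 0.25x gives x* = 372 and P* = 124.
With the subsidy, sellers receive Ps = Pb + 54 for each unit, where Pb is the price buyers pay.
On the curves, Pb = 2728/7 - (5/7)x and Ps = 31 + 0.25x; the wedge Ps − Pb = 54 gives 31 + 0.25x − (2728/7 - (5/7)x) = 54, so x' = 428.
Then Pb = 2728/7 − (5/7)·428 = 84 and Ps = 31 + 0.25·428 = 138.
Government outlay = subsidy × quantity = 54 × 428 = 23112.

Government cost = $23112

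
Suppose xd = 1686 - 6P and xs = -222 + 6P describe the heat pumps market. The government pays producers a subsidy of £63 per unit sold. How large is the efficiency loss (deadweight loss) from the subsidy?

Pre-subsidy: 1686 - 6P = -222 + 6P gives P* = 159, x* = 732.
With the subsidy, sellers receive Ps = Pb + 63 for each unit, where Pb is the price buyers pay.
Supply in terms of Pb becomes xs = -222 + 6(Pb + 63) = 156 + 6Pb. Setting this equal to demand: 1686 - 6Pb = 156 + 6Pb, so Pb = 127.5.
Sellers receive Ps = 127.5 + 63 = 190.5; x' = 1686 − 6·127.5 = 921.
The subsidy expands output by 921 − 732 = 189 past the efficient level; on those units the gap between marginal cost and willingness to pay runs from 0 up to 63.
DWL = ½ × 63 × 189 = 5953.5.

Deadweight loss = £5953.5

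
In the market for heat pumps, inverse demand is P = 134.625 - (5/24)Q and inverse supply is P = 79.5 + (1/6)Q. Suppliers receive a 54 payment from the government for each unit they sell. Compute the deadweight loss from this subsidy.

Pre-subsidy: 134.625 - (5/24)Q = 79.5 + (1/6)Q gives Q* = 147 and P* = 104.
With the subsidy, sellers receive Ps = Pb + 54 for each unit, where Pb is the price buyers pay.
On the curves, Pb = 134.625 - (5/24)Q and Ps = 79.5 + (1/6)Q; the wedge Ps − Pb = 54 gives 79.5 + (1/6)Q − (134.625 - (5/24)Q) = 54, so Q' = 291.
Then Pb = 134.625 − (5/24)·291 = 74 and Ps = 79.5 + (1/6)·291 = 128.
The subsidy expands output by 291 − 147 = 144 past the efficient level; on those units the gap between marginal cost and willingness to pay runs from 0 up to 54.
DWL = ½ × 54 × 144 = 3888.

Deadweight loss = 3888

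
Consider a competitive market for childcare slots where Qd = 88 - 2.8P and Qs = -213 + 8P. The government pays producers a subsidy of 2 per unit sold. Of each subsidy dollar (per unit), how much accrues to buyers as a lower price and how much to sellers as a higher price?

Pre-subsidy: 88 - 2.8P = -213 + 8P gives P* = 1505/54, Q* = 269/27.
With the subsidy, sellers receive Ps = Pb + 2 for each unit, where Pb is the price buyers pay.
Supply in terms of Pb becomes Qs = -213 + 8(Pb + 2) = -197 + 8Pb. Setting this equal to demand: 88 - 2.8Pb = -197 + 8Pb, so Pb = 475/18.
Sellers receive Ps = 475/18 + 2 = 511/18; Q' = 88 − 2.8·(475/18) = 127/9.
Buyers' price falls by P* − Pb = 1505/54 − 475/18 = 40/27; sellers' price rises by Ps − P* = 511/18 − 1505/54 = 14/27.

Buyers gain 40/27 per unit; sellers gain 14/27 per unit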